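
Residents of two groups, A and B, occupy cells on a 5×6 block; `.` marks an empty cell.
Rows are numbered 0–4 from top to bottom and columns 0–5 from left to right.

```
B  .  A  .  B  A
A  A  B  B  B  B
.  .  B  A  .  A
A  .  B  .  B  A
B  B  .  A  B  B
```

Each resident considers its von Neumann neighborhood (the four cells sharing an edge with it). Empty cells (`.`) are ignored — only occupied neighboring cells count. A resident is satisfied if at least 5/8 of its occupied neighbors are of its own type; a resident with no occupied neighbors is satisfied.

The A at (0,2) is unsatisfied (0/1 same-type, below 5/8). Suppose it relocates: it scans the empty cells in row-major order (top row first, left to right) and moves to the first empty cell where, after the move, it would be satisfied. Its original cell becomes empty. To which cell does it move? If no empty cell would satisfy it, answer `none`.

Vacating (0,2). Empty cells in order:
  (0,1): 1/2 same-type → still unsatisfied.
  (0,3): 0/2 same-type → still unsatisfied.
  (2,0): 2/2 same-type → satisfied — stop here.

(2,0)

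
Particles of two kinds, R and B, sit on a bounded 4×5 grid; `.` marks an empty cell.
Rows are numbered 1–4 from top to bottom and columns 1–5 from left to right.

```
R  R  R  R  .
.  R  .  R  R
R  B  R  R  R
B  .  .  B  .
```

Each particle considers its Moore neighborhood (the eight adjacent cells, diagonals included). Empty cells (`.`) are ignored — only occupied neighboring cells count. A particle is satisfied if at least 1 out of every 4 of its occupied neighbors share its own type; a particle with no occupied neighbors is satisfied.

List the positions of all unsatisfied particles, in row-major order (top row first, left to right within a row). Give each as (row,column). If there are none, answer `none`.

Row 1: (1,1)R 2/2 ✓ · (1,2)R 3/3 ✓ · (1,3)R 4/4 ✓ · (1,4)R 3/3 ✓
Row 2: (2,2)R 5/6 ✓ · (2,4)R 6/6 ✓ · (2,5)R 4/4 ✓
Row 3: (3,1)R 1/3 ✓ · (3,2)B 1/4 ✓ · (3,3)R 3/5 ✓ · (3,4)R 4/5 ✓ · (3,5)R 3/4 ✓
Row 4: (4,1)B 1/2 ✓ · (4,4)B 0/3 ✗

(4,4)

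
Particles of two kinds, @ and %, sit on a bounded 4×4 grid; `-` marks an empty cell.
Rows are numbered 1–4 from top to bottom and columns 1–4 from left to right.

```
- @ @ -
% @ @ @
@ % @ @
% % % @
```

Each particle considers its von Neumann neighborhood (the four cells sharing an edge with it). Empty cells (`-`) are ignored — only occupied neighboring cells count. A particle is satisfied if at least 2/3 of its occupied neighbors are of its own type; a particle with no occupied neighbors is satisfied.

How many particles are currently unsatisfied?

Row 1: (1,2)@ 2/2 ✓ · (1,3)@ 2/2 ✓
Row 2: (2,1)% 0/2 ✗ · (2,2)@ 2/4 ✗ · (2,3)@ 4/4 ✓ · (2,4)@ 2/2 ✓
Row 3: (3,1)@ 0/3 ✗ · (3,2)% 1/4 ✗ · (3,3)@ 2/4 ✗ · (3,4)@ 3/3 ✓
Row 4: (4,1)% 1/2 ✗ · (4,2)% 3/3 ✓ · (4,3)% 1/3 ✗ · (4,4)@ 1/2 ✗
Unsatisfied: (2,1), (2,2), (3,1), (3,2), (3,3), (4,1), (4,3), (4,4) — 8 in total.

8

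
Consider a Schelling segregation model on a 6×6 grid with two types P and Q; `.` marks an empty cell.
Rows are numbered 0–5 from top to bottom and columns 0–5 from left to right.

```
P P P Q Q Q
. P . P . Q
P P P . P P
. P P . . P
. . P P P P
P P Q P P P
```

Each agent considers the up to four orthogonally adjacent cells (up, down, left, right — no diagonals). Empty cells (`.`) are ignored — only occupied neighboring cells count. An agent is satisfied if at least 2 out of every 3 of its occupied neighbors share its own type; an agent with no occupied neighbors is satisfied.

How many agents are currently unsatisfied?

Row 0: (0,0)P 1/1 satisfied · (0,1)P 3/3 satisfied · (0,2)P 1/2 not · (0,3)Q 1/3 not · (0,4)Q 2/2 satisfied · (0,5)Q 2/2 satisfied
Row 1: (1,1)P 2/2 satisfied · (1,3)P 0/1 not · (1,5)Q 1/2 not
Row 2: (2,0)P 1/1 satisfied · (2,1)P 4/4 satisfied · (2,2)P 2/2 satisfied · (2,4)P 1/1 satisfied · (2,5)P 2/3 satisfied
Row 3: (3,1)P 2/2 satisfied · (3,2)P 3/3 satisfied · (3,5)P 2/2 satisfied
Row 4: (4,2)P 2/3 satisfied · (4,3)P 3/3 satisfied · (4,4)P 3/3 satisfied · (4,5)P 3/3 satisfied
Row 5: (5,0)P 1/1 satisfied · (5,1)P 1/2 not · (5,2)Q 0/3 not · (5,3)P 2/3 satisfied · (5,4)P 3/3 satisfied · (5,5)P 2/2 satisfied
Unsatisfied: (0,2), (0,3), (1,3), (1,5), (5,1), (5,2) — 6 in total.

6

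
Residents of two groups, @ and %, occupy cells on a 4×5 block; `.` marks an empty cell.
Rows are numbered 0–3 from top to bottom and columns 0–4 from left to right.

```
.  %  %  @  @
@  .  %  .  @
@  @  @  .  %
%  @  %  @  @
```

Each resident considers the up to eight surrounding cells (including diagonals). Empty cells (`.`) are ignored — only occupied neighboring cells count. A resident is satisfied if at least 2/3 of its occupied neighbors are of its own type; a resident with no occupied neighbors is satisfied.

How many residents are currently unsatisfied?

Row 0: (0,1)% 2/3 satisfied · (0,2)% 2/3 satisfied · (0,3)@ 2/4 not · (0,4)@ 2/2 satisfied
Row 1: (1,0)@ 2/3 satisfied · (1,2)% 2/5 not · (1,4)@ 2/3 satisfied
Row 2: (2,0)@ 3/4 satisfied · (2,1)@ 4/7 not · (2,2)@ 3/5 not · (2,4)% 0/3 not
Row 3: (3,0)% 0/3 not · (3,1)@ 3/5 not · (3,2)% 0/4 not · (3,3)@ 2/4 not · (3,4)@ 1/2 not
Unsatisfied: (0,3), (1,2), (2,1), (2,2), (2,4), (3,0), (3,1), (3,2), (3,3), (3,4) — 10 in total.

10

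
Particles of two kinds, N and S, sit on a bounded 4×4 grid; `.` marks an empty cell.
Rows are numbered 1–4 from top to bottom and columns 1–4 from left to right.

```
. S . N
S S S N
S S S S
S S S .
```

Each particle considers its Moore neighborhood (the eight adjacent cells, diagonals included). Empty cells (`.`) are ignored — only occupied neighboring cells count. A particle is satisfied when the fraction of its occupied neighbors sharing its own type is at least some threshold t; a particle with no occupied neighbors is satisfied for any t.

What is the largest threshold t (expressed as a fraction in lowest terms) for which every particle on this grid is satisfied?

Row 1: (1,2)S 3/3 · (1,4)N 1/2
Row 2: (2,1)S 4/4 · (2,2)S 6/6 · (2,3)S 5/7 · (2,4)N 1/4
Row 3: (3,1)S 5/5 · (3,2)S 8/8 · (3,3)S 6/7 · (3,4)S 3/4
Row 4: (4,1)S 3/3 · (4,2)S 5/5 · (4,3)S 4/4
The smallest same-type fraction is 1/4 at (2,4), which reduces to 1/4. Any threshold above that leaves this particle unsatisfied.

1/4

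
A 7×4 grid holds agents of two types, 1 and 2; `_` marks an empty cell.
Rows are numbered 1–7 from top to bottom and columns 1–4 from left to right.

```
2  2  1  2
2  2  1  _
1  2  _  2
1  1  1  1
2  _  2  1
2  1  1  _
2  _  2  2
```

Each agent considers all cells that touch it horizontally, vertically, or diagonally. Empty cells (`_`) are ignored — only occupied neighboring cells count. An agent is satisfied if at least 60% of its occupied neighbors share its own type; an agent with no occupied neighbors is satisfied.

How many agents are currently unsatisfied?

18

(1,1)2 3/3 satisfied
(1,2)2 3/5 satisfied
(1,3)1 1/4 not
(1,4)2 0/2 not
(2,1)2 4/5 satisfied
(2,2)2 4/7 not
(2,3)1 1/6 not
(3,1)1 2/5 not
(3,2)2 2/7 not
(3,4)2 0/3 not
(4,1)1 2/4 not
(4,2)1 3/6 not
(4,3)1 3/6 not
(4,4)1 2/4 not
(5,1)2 1/4 not
(5,3)2 0/6 not
(5,4)1 3/4 satisfied
(6,1)2 2/3 satisfied
(6,2)1 1/6 not
(6,3)1 2/5 not
(7,1)2 1/2 not
(7,3)2 1/3 not
(7,4)2 1/2 not
Unsatisfied: (1,3), (1,4), (2,2), (2,3), (3,1), (3,2), (3,4), (4,1), (4,2), (4,3), (4,4), (5,1), (5,3), (6,2), (6,3), (7,1), (7,3), (7,4) — 18 in total.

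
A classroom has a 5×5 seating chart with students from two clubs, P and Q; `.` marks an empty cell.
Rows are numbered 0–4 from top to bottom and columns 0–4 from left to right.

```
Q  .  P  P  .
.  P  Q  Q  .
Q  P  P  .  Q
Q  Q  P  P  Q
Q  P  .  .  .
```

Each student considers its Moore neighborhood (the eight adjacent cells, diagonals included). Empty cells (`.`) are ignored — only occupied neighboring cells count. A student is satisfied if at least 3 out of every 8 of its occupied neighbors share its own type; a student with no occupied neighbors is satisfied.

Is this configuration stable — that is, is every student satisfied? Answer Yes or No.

No

Row 0: (0,0)Q 0/1 not · (0,2)P 2/4 satisfied · (0,3)P 1/3 not
Row 1: (1,1)P 3/6 satisfied · (1,2)Q 1/6 not · (1,3)Q 2/5 satisfied
Row 2: (2,0)Q 2/4 satisfied · (2,1)P 3/7 satisfied · (2,2)P 4/7 satisfied · (2,4)Q 2/3 satisfied
Row 3: (3,0)Q 3/5 satisfied · (3,1)Q 3/7 satisfied · (3,2)P 4/5 satisfied · (3,3)P 2/4 satisfied · (3,4)Q 1/2 satisfied
Row 4: (4,0)Q 2/3 satisfied · (4,1)P 1/4 not
For instance (0,0) has only 0/1 same-type neighbors, below 3/8.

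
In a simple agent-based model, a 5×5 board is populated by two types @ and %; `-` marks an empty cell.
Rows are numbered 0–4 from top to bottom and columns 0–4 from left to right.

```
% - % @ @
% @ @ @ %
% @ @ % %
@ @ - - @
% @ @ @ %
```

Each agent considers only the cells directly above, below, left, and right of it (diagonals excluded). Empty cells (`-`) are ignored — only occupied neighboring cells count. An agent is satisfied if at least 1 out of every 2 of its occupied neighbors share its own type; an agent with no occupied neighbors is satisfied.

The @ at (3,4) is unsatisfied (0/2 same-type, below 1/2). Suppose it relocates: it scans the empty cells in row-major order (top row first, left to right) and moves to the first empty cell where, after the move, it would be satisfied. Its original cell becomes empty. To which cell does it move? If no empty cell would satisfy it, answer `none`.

Vacating (3,4). Empty cells in order:
  (0,1): 1/3 same-type → still unsatisfied.
  (3,2): 3/3 same-type → satisfied — stop here.

(3,2)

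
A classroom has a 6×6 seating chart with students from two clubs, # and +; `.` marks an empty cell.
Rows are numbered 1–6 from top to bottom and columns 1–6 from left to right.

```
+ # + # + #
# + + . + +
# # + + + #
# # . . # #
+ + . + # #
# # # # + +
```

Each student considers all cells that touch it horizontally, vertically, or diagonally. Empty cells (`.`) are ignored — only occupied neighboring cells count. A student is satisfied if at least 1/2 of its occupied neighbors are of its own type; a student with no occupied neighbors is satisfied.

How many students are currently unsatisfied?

11

(1,1)+ 1/3 not
(1,2)# 1/5 not
(1,3)+ 2/4 satisfied
(1,4)# 0/4 not
(1,5)+ 2/4 satisfied
(1,6)# 0/3 not
(2,1)# 3/5 satisfied
(2,2)+ 4/8 satisfied
(2,3)+ 4/7 satisfied
(2,5)+ 4/7 satisfied
(2,6)+ 3/5 satisfied
(3,1)# 4/5 satisfied
(3,2)# 4/7 satisfied
(3,3)+ 3/5 satisfied
(3,4)+ 4/5 satisfied
(3,5)+ 3/6 satisfied
(3,6)# 2/5 not
(4,1)# 3/5 satisfied
(4,2)# 3/6 satisfied
(4,5)# 4/7 satisfied
(4,6)# 4/5 satisfied
(5,1)+ 1/5 not
(5,2)+ 1/6 not
(5,4)+ 1/5 not
(5,5)# 4/7 satisfied
(5,6)# 3/5 satisfied
(6,1)# 1/3 not
(6,2)# 2/4 satisfied
(6,3)# 2/4 satisfied
(6,4)# 2/4 satisfied
(6,5)+ 2/5 not
(6,6)+ 1/3 not
Unsatisfied: (1,1), (1,2), (1,4), (1,6), (3,6), (5,1), (5,2), (5,4), (6,1), (6,5), (6,6) — 11 in total.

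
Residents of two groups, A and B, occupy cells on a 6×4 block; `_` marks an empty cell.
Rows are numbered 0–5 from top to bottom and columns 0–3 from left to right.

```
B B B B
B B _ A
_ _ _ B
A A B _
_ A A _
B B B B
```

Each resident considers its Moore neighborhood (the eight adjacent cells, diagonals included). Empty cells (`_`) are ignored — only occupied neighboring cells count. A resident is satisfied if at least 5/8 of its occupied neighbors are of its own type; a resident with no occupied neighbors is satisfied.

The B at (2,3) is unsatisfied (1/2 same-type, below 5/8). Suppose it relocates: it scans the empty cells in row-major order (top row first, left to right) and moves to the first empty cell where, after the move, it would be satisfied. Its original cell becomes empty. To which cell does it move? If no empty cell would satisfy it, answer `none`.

(1,2)

Vacating (2,3). Empty cells in order:
  (1,2): 4/5 same-type → satisfied — stop here.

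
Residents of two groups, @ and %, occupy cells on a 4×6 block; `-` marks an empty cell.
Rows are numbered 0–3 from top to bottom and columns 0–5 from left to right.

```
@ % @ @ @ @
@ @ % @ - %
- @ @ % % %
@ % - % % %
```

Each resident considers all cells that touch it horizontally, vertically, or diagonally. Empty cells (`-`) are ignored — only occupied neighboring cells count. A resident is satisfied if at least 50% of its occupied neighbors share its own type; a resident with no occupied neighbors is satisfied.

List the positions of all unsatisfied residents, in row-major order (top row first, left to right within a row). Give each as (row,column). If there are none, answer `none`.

(0,1), (1,2), (2,2), (3,1)

(0,0)@ 2/3 ✓
(0,1)% 1/5 ✗
(0,2)@ 3/5 ✓
(0,3)@ 3/4 ✓
(0,4)@ 3/4 ✓
(0,5)@ 1/2 ✓
(1,0)@ 3/4 ✓
(1,1)@ 5/7 ✓
(1,2)% 2/8 ✗
(1,3)@ 4/7 ✓
(1,5)% 2/4 ✓
(2,1)@ 4/6 ✓
(2,2)@ 3/7 ✗
(2,3)% 4/6 ✓
(2,4)% 6/7 ✓
(2,5)% 4/4 ✓
(3,0)@ 1/2 ✓
(3,1)% 0/3 ✗
(3,3)% 3/4 ✓
(3,4)% 5/5 ✓
(3,5)% 3/3 ✓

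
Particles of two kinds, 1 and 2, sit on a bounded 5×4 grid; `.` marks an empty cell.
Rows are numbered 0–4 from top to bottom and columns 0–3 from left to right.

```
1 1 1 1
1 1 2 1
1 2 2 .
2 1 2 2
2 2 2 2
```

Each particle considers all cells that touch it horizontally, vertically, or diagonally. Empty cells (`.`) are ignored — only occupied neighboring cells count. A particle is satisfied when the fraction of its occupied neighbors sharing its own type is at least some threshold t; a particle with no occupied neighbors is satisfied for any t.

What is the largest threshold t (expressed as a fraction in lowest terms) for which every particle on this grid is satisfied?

1/8

Row 0: (0,0)1 3/3 · (0,1)1 4/5 · (0,2)1 4/5 · (0,3)1 2/3
Row 1: (1,0)1 4/5 · (1,1)1 5/8 · (1,2)2 2/7 · (1,3)1 2/4
Row 2: (2,0)1 3/5 · (2,1)2 4/8 · (2,2)2 4/7
Row 3: (3,0)2 3/5 · (3,1)1 1/8 · (3,2)2 6/7 · (3,3)2 4/4
Row 4: (4,0)2 2/3 · (4,1)2 4/5 · (4,2)2 4/5 · (4,3)2 3/3
The smallest same-type fraction is 1/8 at (3,1), which reduces to 1/8. Any threshold above that leaves this particle unsatisfied.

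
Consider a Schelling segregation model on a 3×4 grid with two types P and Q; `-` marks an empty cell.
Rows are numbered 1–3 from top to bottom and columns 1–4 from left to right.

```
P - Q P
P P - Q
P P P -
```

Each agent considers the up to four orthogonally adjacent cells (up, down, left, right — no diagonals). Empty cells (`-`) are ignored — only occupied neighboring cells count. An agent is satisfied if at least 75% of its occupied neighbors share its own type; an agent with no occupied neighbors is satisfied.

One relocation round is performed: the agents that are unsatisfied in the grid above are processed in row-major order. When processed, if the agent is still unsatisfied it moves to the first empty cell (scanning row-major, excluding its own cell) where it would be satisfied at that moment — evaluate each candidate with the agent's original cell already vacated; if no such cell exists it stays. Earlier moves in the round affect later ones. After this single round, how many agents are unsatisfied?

Initially unsatisfied (in order): (1,3), (1,4), (2,4).
  (1,3): no empty cell satisfies it; stays.
  (1,4): no empty cell satisfies it; stays.
  (2,4): no empty cell satisfies it; stays.
Resulting grid:
P - Q P
P P - Q
P P P -
Unsatisfied now: (1,3), (1,4), (2,4).

3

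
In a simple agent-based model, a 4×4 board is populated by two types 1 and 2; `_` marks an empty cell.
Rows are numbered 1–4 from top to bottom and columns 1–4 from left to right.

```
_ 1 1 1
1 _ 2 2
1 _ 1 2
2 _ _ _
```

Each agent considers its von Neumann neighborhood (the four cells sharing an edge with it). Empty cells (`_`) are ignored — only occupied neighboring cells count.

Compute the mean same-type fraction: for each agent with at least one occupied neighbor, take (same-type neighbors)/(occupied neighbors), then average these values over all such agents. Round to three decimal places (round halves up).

(1,2)1 1/1
(1,3)1 2/3
(1,4)1 1/2
(2,1)1 1/1
(2,3)2 1/3
(2,4)2 2/3
(3,1)1 1/2
(3,3)1 0/2
(3,4)2 1/2
(4,1)2 0/1
Sum over 10 agents: 1/1 + 2/3 + 1/2 + 1/1 + 1/3 + 2/3 + 1/2 + 0/2 + 1/2 + 0/1 = 31/6; mean = 31/6 ÷ 10 = 31/60 = 0.516666… → 0.517.

0.517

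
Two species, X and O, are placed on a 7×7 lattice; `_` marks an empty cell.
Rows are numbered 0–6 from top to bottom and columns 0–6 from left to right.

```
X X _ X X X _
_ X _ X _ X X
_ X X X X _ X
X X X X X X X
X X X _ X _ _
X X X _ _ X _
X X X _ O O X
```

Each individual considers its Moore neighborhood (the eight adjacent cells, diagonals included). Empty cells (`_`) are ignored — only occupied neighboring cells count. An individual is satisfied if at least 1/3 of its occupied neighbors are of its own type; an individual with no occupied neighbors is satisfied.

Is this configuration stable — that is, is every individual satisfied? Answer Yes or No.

Yes

Row 0: (0,0)X 2/2 ✓ · (0,1)X 2/2 ✓ · (0,3)X 2/2 ✓ · (0,4)X 4/4 ✓ · (0,5)X 3/3 ✓
Row 1: (1,1)X 4/4 ✓ · (1,3)X 5/5 ✓ · (1,5)X 5/5 ✓ · (1,6)X 3/3 ✓
Row 2: (2,1)X 5/5 ✓ · (2,2)X 7/7 ✓ · (2,3)X 6/6 ✓ · (2,4)X 6/6 ✓ · (2,6)X 4/4 ✓
Row 3: (3,0)X 4/4 ✓ · (3,1)X 7/7 ✓ · (3,2)X 7/7 ✓ · (3,3)X 7/7 ✓ · (3,4)X 5/5 ✓ · (3,5)X 5/5 ✓ · (3,6)X 2/2 ✓
Row 4: (4,0)X 5/5 ✓ · (4,1)X 8/8 ✓ · (4,2)X 6/6 ✓ · (4,4)X 4/4 ✓
Row 5: (5,0)X 5/5 ✓ · (5,1)X 8/8 ✓ · (5,2)X 5/5 ✓ · (5,5)X 2/4 ✓
Row 6: (6,0)X 3/3 ✓ · (6,1)X 5/5 ✓ · (6,2)X 3/3 ✓ · (6,4)O 1/2 ✓ · (6,5)O 1/3 ✓ · (6,6)X 1/2 ✓
All meet the threshold, so the configuration is stable.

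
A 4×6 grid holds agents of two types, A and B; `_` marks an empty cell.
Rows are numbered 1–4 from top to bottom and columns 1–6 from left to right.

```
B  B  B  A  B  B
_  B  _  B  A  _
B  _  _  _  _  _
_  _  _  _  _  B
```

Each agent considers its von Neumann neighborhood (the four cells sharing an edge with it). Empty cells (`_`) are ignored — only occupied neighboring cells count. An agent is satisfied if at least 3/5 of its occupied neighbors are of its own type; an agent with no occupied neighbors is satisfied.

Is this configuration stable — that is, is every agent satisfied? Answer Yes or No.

No

Row 1: (1,1)B 1/1 ok · (1,2)B 3/3 ok · (1,3)B 1/2 unhappy · (1,4)A 0/3 unhappy · (1,5)B 1/3 unhappy · (1,6)B 1/1 ok
Row 2: (2,2)B 1/1 ok · (2,4)B 0/2 unhappy · (2,5)A 0/2 unhappy
Row 3: (3,1)B 0/0 ok
Row 4: (4,6)B 0/0 ok
For instance (1,3) has only 1/2 same-type neighbors, below 3/5.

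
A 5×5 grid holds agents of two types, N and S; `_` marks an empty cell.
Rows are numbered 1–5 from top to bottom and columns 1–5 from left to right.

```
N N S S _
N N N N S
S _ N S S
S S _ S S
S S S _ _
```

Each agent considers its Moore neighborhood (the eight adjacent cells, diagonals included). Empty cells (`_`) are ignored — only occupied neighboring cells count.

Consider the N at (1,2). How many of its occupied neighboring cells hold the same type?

Occupied neighbors of (1,2): (1,1)=N, (1,3)=S, (2,1)=N, (2,2)=N, (2,3)=N.
Same type (N): 4 of 5.

4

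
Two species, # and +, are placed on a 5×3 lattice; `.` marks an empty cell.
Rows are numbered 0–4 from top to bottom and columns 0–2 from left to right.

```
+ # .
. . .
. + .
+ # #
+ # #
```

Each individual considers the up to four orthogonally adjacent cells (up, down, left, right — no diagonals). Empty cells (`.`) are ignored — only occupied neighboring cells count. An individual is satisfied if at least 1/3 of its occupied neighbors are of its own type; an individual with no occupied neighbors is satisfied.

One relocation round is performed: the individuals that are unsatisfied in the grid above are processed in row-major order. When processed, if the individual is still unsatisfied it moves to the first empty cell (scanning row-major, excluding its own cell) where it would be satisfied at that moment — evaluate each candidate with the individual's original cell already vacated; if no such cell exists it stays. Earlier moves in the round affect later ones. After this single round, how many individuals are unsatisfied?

1

Initially unsatisfied (in order): (0,0), (0,1), (2,1).
  (0,0) → (1,0).
  (0,1): now satisfied by earlier moves; stays.
  (2,1) → (0,0).
Resulting grid:
+ # .
+ . .
. . .
+ # #
+ # #
Unsatisfied now: (0,1).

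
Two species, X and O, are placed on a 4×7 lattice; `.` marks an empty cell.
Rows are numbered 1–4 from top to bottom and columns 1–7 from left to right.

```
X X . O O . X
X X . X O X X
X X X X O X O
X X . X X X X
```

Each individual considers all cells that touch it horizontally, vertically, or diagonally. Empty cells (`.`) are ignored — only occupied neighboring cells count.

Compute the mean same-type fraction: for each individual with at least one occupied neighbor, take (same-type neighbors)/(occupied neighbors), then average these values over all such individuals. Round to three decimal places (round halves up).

Row 1: (1,1)X 3/3 · (1,2)X 3/3 · (1,4)O 2/3 · (1,5)O 2/4 · (1,7)X 2/2
Row 2: (2,1)X 5/5 · (2,2)X 6/6 · (2,4)X 2/6 · (2,5)O 3/7 · (2,6)X 3/7 · (2,7)X 3/4
Row 3: (3,1)X 5/5 · (3,2)X 6/6 · (3,3)X 6/6 · (3,4)X 4/6 · (3,5)O 1/8 · (3,6)X 5/8 · (3,7)O 0/5
Row 4: (4,1)X 3/3 · (4,2)X 4/4 · (4,4)X 3/4 · (4,5)X 4/5 · (4,6)X 3/5 · (4,7)X 2/3
Sum over 24 individuals: 3/3 + 3/3 + 2/3 + 2/4 + 2/2 + 5/5 + 6/6 + 2/6 + 3/7 + 3/7 + 3/4 + 5/5 + 6/6 + 6/6 + 4/6 + 1/8 + 5/8 + 0/5 + 3/3 + 4/4 + 3/4 + 4/5 + 3/5 + 2/3 = 7283/420; mean = 7283/420 ÷ 24 = 7283/10080 = 0.722519… → 0.723.

0.723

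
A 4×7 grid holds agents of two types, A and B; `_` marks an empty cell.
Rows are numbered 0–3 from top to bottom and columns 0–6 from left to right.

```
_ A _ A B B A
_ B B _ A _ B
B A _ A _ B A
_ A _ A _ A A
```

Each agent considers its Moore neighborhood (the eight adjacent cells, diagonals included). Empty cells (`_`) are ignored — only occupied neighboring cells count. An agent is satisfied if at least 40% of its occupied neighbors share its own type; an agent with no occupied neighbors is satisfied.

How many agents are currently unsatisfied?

Row 0: (0,1)A 0/2 not · (0,3)A 1/3 not · (0,4)B 1/3 not · (0,5)B 2/4 satisfied · (0,6)A 0/2 not
Row 1: (1,1)B 2/4 satisfied · (1,2)B 1/5 not · (1,4)A 2/5 satisfied · (1,6)B 2/4 satisfied
Row 2: (2,0)B 1/3 not · (2,1)A 1/4 not · (2,3)A 2/3 satisfied · (2,5)B 1/5 not · (2,6)A 2/4 satisfied
Row 3: (3,1)A 1/2 satisfied · (3,3)A 1/1 satisfied · (3,5)A 2/3 satisfied · (3,6)A 2/3 satisfied
Unsatisfied: (0,1), (0,3), (0,4), (0,6), (1,2), (2,0), (2,1), (2,5) — 8 in total.

8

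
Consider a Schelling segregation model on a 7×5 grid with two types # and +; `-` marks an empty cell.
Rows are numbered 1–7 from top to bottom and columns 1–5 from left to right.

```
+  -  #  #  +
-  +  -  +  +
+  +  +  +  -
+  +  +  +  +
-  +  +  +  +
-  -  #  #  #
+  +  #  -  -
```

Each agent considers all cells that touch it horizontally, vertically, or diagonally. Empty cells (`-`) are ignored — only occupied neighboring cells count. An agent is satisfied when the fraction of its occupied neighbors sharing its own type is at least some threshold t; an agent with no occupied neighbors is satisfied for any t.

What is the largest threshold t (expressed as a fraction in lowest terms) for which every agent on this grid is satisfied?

(1,1)+ 1/1
(1,3)# 1/3
(1,4)# 1/4
(1,5)+ 2/3
(2,2)+ 4/5
(2,4)+ 4/6
(2,5)+ 3/4
(3,1)+ 4/4
(3,2)+ 6/6
(3,3)+ 7/7
(3,4)+ 6/6
(4,1)+ 4/4
(4,2)+ 7/7
(4,3)+ 8/8
(4,4)+ 7/7
(4,5)+ 4/4
(5,2)+ 4/5
(5,3)+ 5/7
(5,4)+ 5/8
(5,5)+ 3/5
(6,3)# 2/6
(6,4)# 3/6
(6,5)# 1/3
(7,1)+ 1/1
(7,2)+ 1/3
(7,3)# 2/3
The smallest same-type fraction is 1/4 at (1,4), which reduces to 1/4. Any threshold above that leaves this agent unsatisfied.

1/4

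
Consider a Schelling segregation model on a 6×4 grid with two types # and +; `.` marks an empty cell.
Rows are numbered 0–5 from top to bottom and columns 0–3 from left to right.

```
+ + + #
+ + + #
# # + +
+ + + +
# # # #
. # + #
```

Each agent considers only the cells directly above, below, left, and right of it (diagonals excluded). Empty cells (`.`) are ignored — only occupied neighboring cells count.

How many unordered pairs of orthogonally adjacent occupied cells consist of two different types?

Scan each occupied cell's neighbors to the right and below so each pair is counted once.
Row 0: +(0,0)–+(0,1)= +(0,0)–+(1,0)= +(0,1)–+(0,2)= +(0,1)–+(1,1)= +(0,2)–#(0,3)≠ +(0,2)–+(1,2)= #(0,3)–#(1,3)=  → 1/7 unlike.
Row 1: +(1,0)–+(1,1)= +(1,0)–#(2,0)≠ +(1,1)–+(1,2)= +(1,1)–#(2,1)≠ +(1,2)–#(1,3)≠ +(1,2)–+(2,2)= #(1,3)–+(2,3)≠  → 4/7 unlike.
Row 2: #(2,0)–#(2,1)= #(2,0)–+(3,0)≠ #(2,1)–+(2,2)≠ #(2,1)–+(3,1)≠ +(2,2)–+(2,3)= +(2,2)–+(3,2)= +(2,3)–+(3,3)=  → 3/7 unlike.
Row 3: +(3,0)–+(3,1)= +(3,0)–#(4,0)≠ +(3,1)–+(3,2)= +(3,1)–#(4,1)≠ +(3,2)–+(3,3)= +(3,2)–#(4,2)≠ +(3,3)–#(4,3)≠  → 4/7 unlike.
Row 4: #(4,0)–#(4,1)= #(4,1)–#(4,2)= #(4,1)–#(5,1)= #(4,2)–#(4,3)= #(4,2)–+(5,2)≠ #(4,3)–#(5,3)=  → 1/6 unlike.
Row 5: #(5,1)–+(5,2)≠ +(5,2)–#(5,3)≠  → 2/2 unlike.
Total adjacent occupied pairs: 36; unlike-type pairs: 15.

15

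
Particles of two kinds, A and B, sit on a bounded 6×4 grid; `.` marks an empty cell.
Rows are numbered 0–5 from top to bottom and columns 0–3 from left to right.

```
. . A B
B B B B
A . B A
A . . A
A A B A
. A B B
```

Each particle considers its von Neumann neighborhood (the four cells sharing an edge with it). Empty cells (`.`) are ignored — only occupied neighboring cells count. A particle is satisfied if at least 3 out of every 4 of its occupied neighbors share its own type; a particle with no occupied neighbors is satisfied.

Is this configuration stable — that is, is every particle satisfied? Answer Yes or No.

No

(0,2)A 0/2 ✗
(0,3)B 1/2 ✗
(1,0)B 1/2 ✗
(1,1)B 2/2 ✓
(1,2)B 3/4 ✓
(1,3)B 2/3 ✗
(2,0)A 1/2 ✗
(2,2)B 1/2 ✗
(2,3)A 1/3 ✗
(3,0)A 2/2 ✓
(3,3)A 2/2 ✓
(4,0)A 2/2 ✓
(4,1)A 2/3 ✗
(4,2)B 1/3 ✗
(4,3)A 1/3 ✗
(5,1)A 1/2 ✗
(5,2)B 2/3 ✗
(5,3)B 1/2 ✗
For instance (0,2) has only 0/2 same-type neighbors, below 3/4.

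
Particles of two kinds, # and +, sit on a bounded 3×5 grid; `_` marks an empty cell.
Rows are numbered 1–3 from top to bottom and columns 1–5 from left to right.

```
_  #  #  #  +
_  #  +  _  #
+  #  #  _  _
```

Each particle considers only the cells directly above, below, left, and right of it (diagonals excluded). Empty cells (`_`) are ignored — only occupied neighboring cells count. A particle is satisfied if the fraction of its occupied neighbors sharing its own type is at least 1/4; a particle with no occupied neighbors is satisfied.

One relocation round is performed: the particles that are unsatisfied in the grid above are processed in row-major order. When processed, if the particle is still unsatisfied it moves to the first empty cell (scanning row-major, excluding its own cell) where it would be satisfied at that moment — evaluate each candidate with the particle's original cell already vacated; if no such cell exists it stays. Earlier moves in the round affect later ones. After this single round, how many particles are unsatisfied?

0

Initially unsatisfied (in order): (1,5), (2,3), (2,5), (3,1).
  (1,5) → (2,1).
  (2,3) → (1,1).
  (2,5): now satisfied by earlier moves; stays.
  (3,1): now satisfied by earlier moves; stays.
Resulting grid:
+ # # # _
+ # _ _ #
+ # # _ _
All satisfied now.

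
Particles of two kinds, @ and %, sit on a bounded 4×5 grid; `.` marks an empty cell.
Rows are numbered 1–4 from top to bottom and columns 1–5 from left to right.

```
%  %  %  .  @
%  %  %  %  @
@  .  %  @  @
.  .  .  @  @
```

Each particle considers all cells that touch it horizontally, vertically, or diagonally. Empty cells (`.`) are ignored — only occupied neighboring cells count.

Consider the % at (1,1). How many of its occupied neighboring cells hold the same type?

Occupied neighbors of (1,1): (1,2)=%, (2,1)=%, (2,2)=%.
Same type (%): 3 of 3.

3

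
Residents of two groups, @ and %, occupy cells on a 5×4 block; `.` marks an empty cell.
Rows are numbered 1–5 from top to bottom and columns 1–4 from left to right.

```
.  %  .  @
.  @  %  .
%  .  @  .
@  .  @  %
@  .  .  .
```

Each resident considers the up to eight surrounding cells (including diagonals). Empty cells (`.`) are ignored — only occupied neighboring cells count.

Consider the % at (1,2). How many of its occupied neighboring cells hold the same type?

Occupied neighbors of (1,2): (2,2)=@, (2,3)=%.
Same type (%): 1 of 2.

1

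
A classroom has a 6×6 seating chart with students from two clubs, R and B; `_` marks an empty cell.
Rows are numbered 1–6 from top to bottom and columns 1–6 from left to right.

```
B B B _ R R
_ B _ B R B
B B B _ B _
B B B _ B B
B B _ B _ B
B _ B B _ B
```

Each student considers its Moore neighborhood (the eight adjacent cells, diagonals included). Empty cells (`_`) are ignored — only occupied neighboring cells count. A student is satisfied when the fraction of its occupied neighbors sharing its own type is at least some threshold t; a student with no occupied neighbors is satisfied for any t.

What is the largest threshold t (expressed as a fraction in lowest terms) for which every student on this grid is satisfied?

1/4

(1,1)B 2/2
(1,2)B 3/3
(1,3)B 3/3
(1,5)R 2/4
(1,6)R 2/3
(2,2)B 6/6
(2,4)B 3/5
(2,5)R 2/5
(2,6)B 1/4
(3,1)B 4/4
(3,2)B 6/6
(3,3)B 5/5
(3,5)B 4/5
(4,1)B 5/5
(4,2)B 7/7
(4,3)B 5/5
(4,5)B 4/4
(4,6)B 3/3
(5,1)B 4/4
(5,2)B 6/6
(5,4)B 4/4
(5,6)B 3/3
(6,1)B 2/2
(6,3)B 3/3
(6,4)B 2/2
(6,6)B 1/1
The smallest same-type fraction is 1/4 at (2,6), which reduces to 1/4. Any threshold above that leaves this student unsatisfied.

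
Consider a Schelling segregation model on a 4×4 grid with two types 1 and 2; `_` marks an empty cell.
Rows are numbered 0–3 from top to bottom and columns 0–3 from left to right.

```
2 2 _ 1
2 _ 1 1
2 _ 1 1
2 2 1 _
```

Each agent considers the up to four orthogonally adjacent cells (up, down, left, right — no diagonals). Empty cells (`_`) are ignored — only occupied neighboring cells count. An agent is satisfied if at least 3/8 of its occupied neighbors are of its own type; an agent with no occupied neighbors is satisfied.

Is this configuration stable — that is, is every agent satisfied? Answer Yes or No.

(0,0)2 2/2 satisfied
(0,1)2 1/1 satisfied
(0,3)1 1/1 satisfied
(1,0)2 2/2 satisfied
(1,2)1 2/2 satisfied
(1,3)1 3/3 satisfied
(2,0)2 2/2 satisfied
(2,2)1 3/3 satisfied
(2,3)1 2/2 satisfied
(3,0)2 2/2 satisfied
(3,1)2 1/2 satisfied
(3,2)1 1/2 satisfied
All meet the threshold, so the configuration is stable.

Yes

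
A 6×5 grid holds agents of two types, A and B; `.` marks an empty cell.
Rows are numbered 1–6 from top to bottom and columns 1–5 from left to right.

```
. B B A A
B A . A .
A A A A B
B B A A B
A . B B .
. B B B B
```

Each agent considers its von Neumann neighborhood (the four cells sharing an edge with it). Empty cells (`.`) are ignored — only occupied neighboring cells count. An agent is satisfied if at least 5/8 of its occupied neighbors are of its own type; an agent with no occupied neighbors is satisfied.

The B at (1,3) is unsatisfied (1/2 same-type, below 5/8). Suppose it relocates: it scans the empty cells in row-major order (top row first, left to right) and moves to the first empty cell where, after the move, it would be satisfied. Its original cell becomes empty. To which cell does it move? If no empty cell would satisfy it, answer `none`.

(1,1)

Vacating (1,3). Empty cells in order:
  (1,1): 2/2 same-type → satisfied — stop here.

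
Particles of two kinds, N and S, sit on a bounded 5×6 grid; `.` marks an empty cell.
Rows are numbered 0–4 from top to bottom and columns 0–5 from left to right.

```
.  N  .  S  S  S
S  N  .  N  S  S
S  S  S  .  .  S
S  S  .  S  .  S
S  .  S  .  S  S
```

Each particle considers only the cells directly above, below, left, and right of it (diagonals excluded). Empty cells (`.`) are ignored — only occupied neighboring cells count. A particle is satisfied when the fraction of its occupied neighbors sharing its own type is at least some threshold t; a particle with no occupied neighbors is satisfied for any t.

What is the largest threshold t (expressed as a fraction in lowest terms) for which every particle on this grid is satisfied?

0/1

(0,1)N 1/1
(0,3)S 1/2
(0,4)S 3/3
(0,5)S 2/2
(1,0)S 1/2
(1,1)N 1/3
(1,3)N 0/2
(1,4)S 2/3
(1,5)S 3/3
(2,0)S 3/3
(2,1)S 3/4
(2,2)S 1/1
(2,5)S 2/2
(3,0)S 3/3
(3,1)S 2/2
(3,3)S — no occupied neighbors
(3,5)S 2/2
(4,0)S 1/1
(4,2)S — no occupied neighbors
(4,4)S 1/1
(4,5)S 2/2
The smallest same-type fraction is 0/2 at (1,3), which reduces to 0/1. Any threshold above that leaves this particle unsatisfied.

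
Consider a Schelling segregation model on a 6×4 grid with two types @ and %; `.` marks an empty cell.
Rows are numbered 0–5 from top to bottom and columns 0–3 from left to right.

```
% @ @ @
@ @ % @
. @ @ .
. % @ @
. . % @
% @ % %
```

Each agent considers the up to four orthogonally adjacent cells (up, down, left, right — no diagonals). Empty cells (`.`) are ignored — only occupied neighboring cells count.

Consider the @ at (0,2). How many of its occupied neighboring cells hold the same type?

Occupied neighbors of (0,2): (1,2)=%, (0,1)=@, (0,3)=@.
Same type (@): 2 of 3.

2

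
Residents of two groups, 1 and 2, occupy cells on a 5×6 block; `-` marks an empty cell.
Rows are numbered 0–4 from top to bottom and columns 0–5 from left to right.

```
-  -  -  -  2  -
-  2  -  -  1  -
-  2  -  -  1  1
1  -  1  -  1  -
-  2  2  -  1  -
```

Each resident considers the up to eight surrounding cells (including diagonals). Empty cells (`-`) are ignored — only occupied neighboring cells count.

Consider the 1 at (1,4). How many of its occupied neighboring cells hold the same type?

Occupied neighbors of (1,4): (0,4)=2, (2,4)=1, (2,5)=1.
Same type (1): 2 of 3.

2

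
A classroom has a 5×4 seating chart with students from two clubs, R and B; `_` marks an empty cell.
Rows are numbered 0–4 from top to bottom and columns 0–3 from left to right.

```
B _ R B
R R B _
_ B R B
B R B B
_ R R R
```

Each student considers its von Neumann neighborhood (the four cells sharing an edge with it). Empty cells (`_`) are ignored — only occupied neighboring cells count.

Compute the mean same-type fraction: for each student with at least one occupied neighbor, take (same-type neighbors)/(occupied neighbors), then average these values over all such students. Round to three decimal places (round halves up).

Row 0: (0,0)B 0/1 · (0,2)R 0/2 · (0,3)B 0/1
Row 1: (1,0)R 1/2 · (1,1)R 1/3 · (1,2)B 0/3
Row 2: (2,1)B 0/3 · (2,2)R 0/4 · (2,3)B 1/2
Row 3: (3,0)B 0/1 · (3,1)R 1/4 · (3,2)B 1/4 · (3,3)B 2/3
Row 4: (4,1)R 2/2 · (4,2)R 2/3 · (4,3)R 1/2
Sum over 16 students: 0/1 + 0/2 + 0/1 + 1/2 + 1/3 + 0/3 + 0/3 + 0/4 + 1/2 + 0/1 + 1/4 + 1/4 + 2/3 + 2/2 + 2/3 + 1/2 = 14/3; mean = 14/3 ÷ 16 = 7/24 = 0.291666… → 0.292.

0.292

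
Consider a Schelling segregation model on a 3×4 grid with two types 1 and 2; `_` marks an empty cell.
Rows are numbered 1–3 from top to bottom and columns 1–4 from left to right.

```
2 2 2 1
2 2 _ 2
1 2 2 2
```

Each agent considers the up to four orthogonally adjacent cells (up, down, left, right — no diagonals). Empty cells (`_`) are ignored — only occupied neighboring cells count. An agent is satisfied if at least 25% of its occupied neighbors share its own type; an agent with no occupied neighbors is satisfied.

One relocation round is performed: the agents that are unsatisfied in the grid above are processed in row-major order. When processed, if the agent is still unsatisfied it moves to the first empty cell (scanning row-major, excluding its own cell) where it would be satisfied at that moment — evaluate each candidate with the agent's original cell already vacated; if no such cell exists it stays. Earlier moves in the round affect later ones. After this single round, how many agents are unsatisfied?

2

Initially unsatisfied (in order): (1,4), (3,1).
  (1,4): no empty cell satisfies it; stays.
  (3,1): no empty cell satisfies it; stays.
Resulting grid:
2 2 2 1
2 2 _ 2
1 2 2 2
Unsatisfied now: (1,4), (3,1).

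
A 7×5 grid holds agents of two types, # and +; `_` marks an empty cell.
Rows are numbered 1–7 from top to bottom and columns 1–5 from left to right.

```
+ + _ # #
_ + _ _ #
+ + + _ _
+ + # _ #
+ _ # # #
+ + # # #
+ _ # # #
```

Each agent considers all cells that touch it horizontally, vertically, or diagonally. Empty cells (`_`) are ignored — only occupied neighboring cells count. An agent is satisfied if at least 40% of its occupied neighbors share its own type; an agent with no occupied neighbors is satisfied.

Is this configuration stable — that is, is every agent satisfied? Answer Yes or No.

Row 1: (1,1)+ 2/2 ✓ · (1,2)+ 2/2 ✓ · (1,4)# 2/2 ✓ · (1,5)# 2/2 ✓
Row 2: (2,2)+ 5/5 ✓ · (2,5)# 2/2 ✓
Row 3: (3,1)+ 4/4 ✓ · (3,2)+ 5/6 ✓ · (3,3)+ 3/4 ✓
Row 4: (4,1)+ 4/4 ✓ · (4,2)+ 5/7 ✓ · (4,3)# 2/5 ✓ · (4,5)# 2/2 ✓
Row 5: (5,1)+ 4/4 ✓ · (5,3)# 4/6 ✓ · (5,4)# 7/7 ✓ · (5,5)# 4/4 ✓
Row 6: (6,1)+ 3/3 ✓ · (6,2)+ 3/6 ✓ · (6,3)# 5/6 ✓ · (6,4)# 8/8 ✓ · (6,5)# 5/5 ✓
Row 7: (7,1)+ 2/2 ✓ · (7,3)# 3/4 ✓ · (7,4)# 5/5 ✓ · (7,5)# 3/3 ✓
All meet the threshold, so the configuration is stable.

Yes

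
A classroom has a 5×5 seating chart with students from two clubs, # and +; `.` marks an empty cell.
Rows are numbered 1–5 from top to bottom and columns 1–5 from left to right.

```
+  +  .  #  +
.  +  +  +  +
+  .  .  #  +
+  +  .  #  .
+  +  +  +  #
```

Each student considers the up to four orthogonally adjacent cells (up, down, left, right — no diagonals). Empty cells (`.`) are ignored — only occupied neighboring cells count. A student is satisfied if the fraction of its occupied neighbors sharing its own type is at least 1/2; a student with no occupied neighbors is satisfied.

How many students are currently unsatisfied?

4

Row 1: (1,1)+ 1/1 ✓ · (1,2)+ 2/2 ✓ · (1,4)# 0/2 ✗ · (1,5)+ 1/2 ✓
Row 2: (2,2)+ 2/2 ✓ · (2,3)+ 2/2 ✓ · (2,4)+ 2/4 ✓ · (2,5)+ 3/3 ✓
Row 3: (3,1)+ 1/1 ✓ · (3,4)# 1/3 ✗ · (3,5)+ 1/2 ✓
Row 4: (4,1)+ 3/3 ✓ · (4,2)+ 2/2 ✓ · (4,4)# 1/2 ✓
Row 5: (5,1)+ 2/2 ✓ · (5,2)+ 3/3 ✓ · (5,3)+ 2/2 ✓ · (5,4)+ 1/3 ✗ · (5,5)# 0/1 ✗
Unsatisfied: (1,4), (3,4), (5,4), (5,5) — 4 in total.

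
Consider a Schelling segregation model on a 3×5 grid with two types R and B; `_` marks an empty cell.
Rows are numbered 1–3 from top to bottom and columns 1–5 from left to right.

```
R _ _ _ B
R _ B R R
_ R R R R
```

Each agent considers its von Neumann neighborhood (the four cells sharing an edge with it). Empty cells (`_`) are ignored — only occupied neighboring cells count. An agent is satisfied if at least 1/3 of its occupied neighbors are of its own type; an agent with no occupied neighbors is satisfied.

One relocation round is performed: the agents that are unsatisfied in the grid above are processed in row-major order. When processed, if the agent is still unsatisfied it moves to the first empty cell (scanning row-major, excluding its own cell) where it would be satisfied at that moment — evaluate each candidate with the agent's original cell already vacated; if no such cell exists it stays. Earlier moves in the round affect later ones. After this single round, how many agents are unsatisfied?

0

Initially unsatisfied (in order): (1,5), (2,3).
  (1,5) → (1,3).
  (2,3): now satisfied by earlier moves; stays.
Resulting grid:
R _ B _ _
R _ B R R
_ R R R R
All satisfied now.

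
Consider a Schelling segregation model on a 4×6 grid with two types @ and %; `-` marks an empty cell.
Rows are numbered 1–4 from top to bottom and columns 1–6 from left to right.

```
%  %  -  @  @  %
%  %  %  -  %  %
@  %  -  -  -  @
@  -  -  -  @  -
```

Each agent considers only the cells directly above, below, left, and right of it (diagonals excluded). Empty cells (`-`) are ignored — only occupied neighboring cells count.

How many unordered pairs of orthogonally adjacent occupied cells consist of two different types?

Scan each occupied cell's neighbors to the right and below so each pair is counted once.
Row 1: %(1,1)–%(1,2)= %(1,1)–%(2,1)= %(1,2)–%(2,2)= @(1,4)–@(1,5)= @(1,5)–%(1,6)≠ @(1,5)–%(2,5)≠ %(1,6)–%(2,6)=  → 2/7 unlike.
Row 2: %(2,1)–%(2,2)= %(2,1)–@(3,1)≠ %(2,2)–%(2,3)= %(2,2)–%(3,2)= %(2,5)–%(2,6)= %(2,6)–@(3,6)≠  → 2/6 unlike.
Row 3: @(3,1)–%(3,2)≠ @(3,1)–@(4,1)=  → 1/2 unlike.
Total adjacent occupied pairs: 15; unlike-type pairs: 5.

5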